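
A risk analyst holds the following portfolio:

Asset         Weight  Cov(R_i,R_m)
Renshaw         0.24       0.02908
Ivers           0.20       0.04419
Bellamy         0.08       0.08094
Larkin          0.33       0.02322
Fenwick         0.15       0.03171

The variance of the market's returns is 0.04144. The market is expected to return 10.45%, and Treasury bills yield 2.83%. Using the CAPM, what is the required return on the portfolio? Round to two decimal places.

9.21%

β_Renshaw = 0.02908 / 0.04144 = 0.7017
β_Ivers = 0.04419 / 0.04144 = 1.0664
β_Bellamy = 0.08094 / 0.04144 = 1.9532
β_Larkin = 0.02322 / 0.04144 = 0.5603
β_Fenwick = 0.03171 / 0.04144 = 0.7652
β_P = Σ w_i β_i = 0.24×0.7017 + 0.20×1.0664 + 0.08×1.9532 + 0.33×0.5603 + 0.15×0.7652 = 0.8376
MRP = 10.45% − 2.83% = 7.62%
E(R_P) = R_f + β_P × MRP = 2.83% + 0.8376 × 7.62% = 9.21%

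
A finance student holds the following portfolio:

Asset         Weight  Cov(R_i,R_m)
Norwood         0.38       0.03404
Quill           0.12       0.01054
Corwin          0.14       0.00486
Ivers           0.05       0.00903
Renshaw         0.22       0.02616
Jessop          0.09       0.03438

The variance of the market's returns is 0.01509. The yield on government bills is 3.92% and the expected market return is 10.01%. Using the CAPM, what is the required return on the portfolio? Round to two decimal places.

β_Norwood = 0.03404 / 0.01509 = 2.2558
β_Quill = 0.01054 / 0.01509 = 0.6985
β_Corwin = 0.00486 / 0.01509 = 0.3221
β_Ivers = 0.00903 / 0.01509 = 0.5984
β_Renshaw = 0.02616 / 0.01509 = 1.7336
β_Jessop = 0.03438 / 0.01509 = 2.2783
β_P = Σ w_i β_i = 0.38×2.2558 + 0.12×0.6985 + 0.14×0.3221 + 0.05×0.5984 + 0.22×1.7336 + 0.09×2.2783 = 1.6025
MRP = 10.01% − 3.92% = 6.09%
E(R_P) = R_f + β_P × MRP = 3.92% + 1.6025 × 6.09% = 13.68%

13.68%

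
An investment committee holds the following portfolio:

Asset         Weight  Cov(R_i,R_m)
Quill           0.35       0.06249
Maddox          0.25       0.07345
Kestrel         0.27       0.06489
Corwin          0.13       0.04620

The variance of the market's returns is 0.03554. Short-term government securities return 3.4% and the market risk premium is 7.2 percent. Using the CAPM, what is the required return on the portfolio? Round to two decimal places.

β_Quill = 0.06249 / 0.03554 = 1.7583
β_Maddox = 0.07345 / 0.03554 = 2.0667
β_Kestrel = 0.06489 / 0.03554 = 1.8258
β_Corwin = 0.04620 / 0.03554 = 1.2999
β_P = Σ w_i β_i = 0.35×1.7583 + 0.25×2.0667 + 0.27×1.8258 + 0.13×1.2999 = 1.7940
E(R_P) = R_f + β_P × MRP = 3.4% + 1.7940 × 7.2% = 16.32%

16.32%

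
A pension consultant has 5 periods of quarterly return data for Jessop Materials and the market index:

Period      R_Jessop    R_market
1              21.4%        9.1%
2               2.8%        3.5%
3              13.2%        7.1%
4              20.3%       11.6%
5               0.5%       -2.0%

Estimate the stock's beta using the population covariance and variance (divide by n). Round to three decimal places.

Mean R_i = (21.4 + 2.8 + 13.2 + 20.3 + 0.5) / 5 = 11.6400%
Mean R_m = (9.1 + 3.5 + 7.1 + 11.6 − 2.0) / 5 = 5.8600%
Σ(R_i − R̄_i)(R_m − R̄_m) = 191.6880  ⇒  Cov = 191.6880 / 5 = 38.3376
Σ(R_m − R̄_m)² = 112.3320  ⇒  Var(R_m) = 112.3320 / 5 = 22.4664
β = Cov / Var(R_m) = 38.3376 / 22.4664 = 1.7064

1.706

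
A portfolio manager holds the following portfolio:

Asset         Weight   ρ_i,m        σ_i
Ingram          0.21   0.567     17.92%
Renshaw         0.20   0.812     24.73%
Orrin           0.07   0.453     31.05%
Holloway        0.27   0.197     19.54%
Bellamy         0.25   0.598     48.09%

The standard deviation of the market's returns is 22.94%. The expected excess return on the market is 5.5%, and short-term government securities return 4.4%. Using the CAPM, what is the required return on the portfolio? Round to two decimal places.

8.08%

β_Ingram = 0.567 × 17.92% / 22.94% = 0.4429
β_Renshaw = 0.812 × 24.73% / 22.94% = 0.8754
β_Orrin = 0.453 × 31.05% / 22.94% = 0.6131
β_Holloway = 0.197 × 19.54% / 22.94% = 0.1678
β_Bellamy = 0.598 × 48.09% / 22.94% = 1.2536
β_P = Σ w_i β_i = 0.21×0.4429 + 0.20×0.8754 + 0.07×0.6131 + 0.27×0.1678 + 0.25×1.2536 = 0.6697
E(R_P) = R_f + β_P × MRP = 4.4% + 0.6697 × 5.5% = 8.08%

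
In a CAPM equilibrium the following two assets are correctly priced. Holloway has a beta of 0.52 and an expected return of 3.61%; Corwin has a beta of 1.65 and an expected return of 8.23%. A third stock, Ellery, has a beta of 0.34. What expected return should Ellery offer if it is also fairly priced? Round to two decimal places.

2.87%

MRP (SML slope) = (8.23% − 3.61%) / (1.65 − 0.52) = 4.62% / 1.13 = 4.0885%
R_f (intercept) = 3.61% − 0.52 × 4.0885% = 1.4840%
E(R_Ellery) = R_f + β × MRP = 1.4840% + 0.34 × 4.0885% = 2.87%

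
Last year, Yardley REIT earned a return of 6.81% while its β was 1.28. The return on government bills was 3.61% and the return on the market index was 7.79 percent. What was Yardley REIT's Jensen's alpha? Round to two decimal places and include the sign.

-2.15%

Market excess return = 7.79% − 3.61% = 4.18%
CAPM benchmark = R_f + β(R_m − R_f) = 3.61% + 1.28 × 4.18% = 8.9604%
α = actual − benchmark = 6.81% − 8.9604% = -2.15%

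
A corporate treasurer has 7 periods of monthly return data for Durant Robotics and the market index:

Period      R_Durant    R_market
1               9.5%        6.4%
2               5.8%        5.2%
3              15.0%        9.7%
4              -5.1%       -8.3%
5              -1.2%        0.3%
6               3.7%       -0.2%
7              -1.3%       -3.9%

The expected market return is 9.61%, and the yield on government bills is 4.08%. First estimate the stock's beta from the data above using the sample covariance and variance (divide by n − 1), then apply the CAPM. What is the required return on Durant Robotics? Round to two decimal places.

Mean R_i = (9.5 + 5.8 + 15.0 − 5.1 − 1.2 + 3.7 − 1.3) / 7 = 3.7714%
Mean R_m = (6.4 + 5.2 + 9.7 − 8.3 + 0.3 − 0.2 − 3.9) / 7 = 1.3143%
Σ(R_i − R̄_i)(R_m − R̄_m) = 248.0629  ⇒  Cov = 248.0629 / 6 = 41.3438
Σ(R_m − R̄_m)² = 234.2286  ⇒  Var(R_m) = 234.2286 / 6 = 39.0381
β = Cov / Var(R_m) = 41.3438 / 39.0381 = 1.0591
MRP = 9.61% − 4.08% = 5.53%
E(R) = R_f + β × MRP = 4.08% + 1.0591 × 5.53% = 9.94%

9.94%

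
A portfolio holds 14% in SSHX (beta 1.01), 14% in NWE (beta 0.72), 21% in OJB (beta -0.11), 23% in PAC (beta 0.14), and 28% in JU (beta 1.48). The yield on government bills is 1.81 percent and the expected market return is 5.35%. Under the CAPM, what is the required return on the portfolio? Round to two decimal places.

4.17%

β_P = Σ w_i β_i = 0.14×1.01 + 0.14×0.72 + 0.21×-0.11 + 0.23×0.14 + 0.28×1.48 = 0.6657
MRP = 5.35% − 1.81% = 3.54%
E(R_P) = R_f + β_P × MRP = 1.81% + 0.6657 × 3.54% = 4.17%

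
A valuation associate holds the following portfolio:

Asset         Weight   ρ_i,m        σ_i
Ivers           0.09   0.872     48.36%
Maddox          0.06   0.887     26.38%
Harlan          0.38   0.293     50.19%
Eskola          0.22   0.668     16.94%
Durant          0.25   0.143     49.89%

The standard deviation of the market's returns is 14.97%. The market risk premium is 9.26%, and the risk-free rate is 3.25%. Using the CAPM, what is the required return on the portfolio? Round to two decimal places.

β_Ivers = 0.872 × 48.36% / 14.97% = 2.8170
β_Maddox = 0.887 × 26.38% / 14.97% = 1.5631
β_Harlan = 0.293 × 50.19% / 14.97% = 0.9823
β_Eskola = 0.668 × 16.94% / 14.97% = 0.7559
β_Durant = 0.143 × 49.89% / 14.97% = 0.4766
β_P = Σ w_i β_i = 0.09×2.8170 + 0.06×1.5631 + 0.38×0.9823 + 0.22×0.7559 + 0.25×0.4766 = 1.0060
E(R_P) = R_f + β_P × MRP = 3.25% + 1.0060 × 9.26% = 12.57%

12.57%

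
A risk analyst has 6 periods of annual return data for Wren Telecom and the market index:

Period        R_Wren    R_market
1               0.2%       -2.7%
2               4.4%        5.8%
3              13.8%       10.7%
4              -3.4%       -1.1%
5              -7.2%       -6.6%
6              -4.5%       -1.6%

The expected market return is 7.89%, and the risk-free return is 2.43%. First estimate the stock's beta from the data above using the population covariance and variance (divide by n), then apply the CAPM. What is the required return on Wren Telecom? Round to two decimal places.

Mean R_i = (0.2 + 4.4 + 13.8 − 3.4 − 7.2 − 4.5) / 6 = 0.5500%
Mean R_m = (-2.7 + 5.8 + 10.7 − 1.1 − 6.6 − 1.6) / 6 = 0.7500%
Σ(R_i − R̄_i)(R_m − R̄_m) = 228.6250  ⇒  Cov = 228.6250 / 6 = 38.1042
Σ(R_m − R̄_m)² = 199.3750  ⇒  Var(R_m) = 199.3750 / 6 = 33.2292
β = Cov / Var(R_m) = 38.1042 / 33.2292 = 1.1467
MRP = 7.89% − 2.43% = 5.46%
E(R) = R_f + β × MRP = 2.43% + 1.1467 × 5.46% = 8.69%

8.69%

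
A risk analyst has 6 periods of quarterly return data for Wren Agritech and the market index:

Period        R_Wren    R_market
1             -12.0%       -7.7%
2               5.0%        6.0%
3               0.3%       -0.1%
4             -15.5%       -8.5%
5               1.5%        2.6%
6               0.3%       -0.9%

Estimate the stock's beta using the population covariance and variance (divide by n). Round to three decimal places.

1.404

Mean R_i = (-12.0 + 5.0 + 0.3 − 15.5 + 1.5 + 0.3) / 6 = -3.4000%
Mean R_m = (-7.7 + 6.0 − 0.1 − 8.5 + 2.6 − 0.9) / 6 = -1.4333%
Σ(R_i − R̄_i)(R_m − R̄_m) = 228.5100  ⇒  Cov = 228.5100 / 6 = 38.0850
Σ(R_m − R̄_m)² = 162.7933  ⇒  Var(R_m) = 162.7933 / 6 = 27.1322
β = Cov / Var(R_m) = 38.0850 / 27.1322 = 1.4037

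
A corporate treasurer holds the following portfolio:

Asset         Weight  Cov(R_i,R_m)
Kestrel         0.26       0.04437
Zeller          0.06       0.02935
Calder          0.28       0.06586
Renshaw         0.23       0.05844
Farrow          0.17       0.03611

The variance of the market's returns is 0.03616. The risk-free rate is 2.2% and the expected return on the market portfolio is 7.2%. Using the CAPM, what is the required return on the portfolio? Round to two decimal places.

9.30%

β_Kestrel = 0.04437 / 0.03616 = 1.2270
β_Zeller = 0.02935 / 0.03616 = 0.8117
β_Calder = 0.06586 / 0.03616 = 1.8213
β_Renshaw = 0.05844 / 0.03616 = 1.6162
β_Farrow = 0.03611 / 0.03616 = 0.9986
β_P = Σ w_i β_i = 0.26×1.2270 + 0.06×0.8117 + 0.28×1.8213 + 0.23×1.6162 + 0.17×0.9986 = 1.4192
MRP = 7.2% − 2.2% = 5.00%
E(R_P) = R_f + β_P × MRP = 2.2% + 1.4192 × 5.0% = 9.30%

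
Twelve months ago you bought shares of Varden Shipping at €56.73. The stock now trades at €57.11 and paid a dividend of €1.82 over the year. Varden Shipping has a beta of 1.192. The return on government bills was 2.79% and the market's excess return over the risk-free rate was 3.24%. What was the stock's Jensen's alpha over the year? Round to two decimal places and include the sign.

-2.77%

Realised HPR = (P1 + D1 − P0) / P0 = (57.11 + 1.82 − 56.73) / 56.73 = 2.20 / 56.73 = 3.8780%
CAPM required = R_f + β·MRP = 2.79% + 1.192 × 3.24% = 6.65208%
α = realised − required = 3.8780% − 6.65208% = -2.77%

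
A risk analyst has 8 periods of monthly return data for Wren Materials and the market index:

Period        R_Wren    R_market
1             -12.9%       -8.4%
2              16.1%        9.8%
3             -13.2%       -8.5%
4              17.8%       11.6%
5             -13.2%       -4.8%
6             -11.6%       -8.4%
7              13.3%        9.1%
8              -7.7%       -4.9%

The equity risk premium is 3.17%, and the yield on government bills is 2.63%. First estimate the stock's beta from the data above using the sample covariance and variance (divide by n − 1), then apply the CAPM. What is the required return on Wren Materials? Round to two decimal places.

7.61%

Mean R_i = (-12.9 + 16.1 − 13.2 + 17.8 − 13.2 − 11.6 + 13.3 − 7.7) / 8 = -1.4250%
Mean R_m = (-8.4 + 9.8 − 8.5 + 11.6 − 4.8 − 8.4 + 9.1 − 4.9) / 8 = -0.5625%
Σ(R_i − R̄_i)(R_m − R̄_m) = 897.9675  ⇒  Cov = 897.9675 / 7 = 128.2811
Σ(R_m − R̄_m)² = 571.2988  ⇒  Var(R_m) = 571.2988 / 7 = 81.6141
β = Cov / Var(R_m) = 128.2811 / 81.6141 = 1.5718
E(R) = R_f + β × MRP = 2.63% + 1.5718 × 3.17% = 7.61%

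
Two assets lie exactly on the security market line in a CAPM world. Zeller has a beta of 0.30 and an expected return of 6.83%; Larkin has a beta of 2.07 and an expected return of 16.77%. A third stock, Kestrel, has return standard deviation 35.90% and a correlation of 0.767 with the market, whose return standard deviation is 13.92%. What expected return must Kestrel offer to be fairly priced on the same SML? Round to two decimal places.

MRP = (16.77% − 6.83%) / (2.07 − 0.30) = 5.6158%
R_f = 6.83% − 0.30 × 5.6158% = 5.1453%
β_Kestrel = ρ·σ_i/σ_m = 0.767 × 35.90 / 13.92 = 1.9781
E(R_Kestrel) = R_f + β × MRP = 5.1453% + 1.9781 × 5.6158% = 16.25%

16.25%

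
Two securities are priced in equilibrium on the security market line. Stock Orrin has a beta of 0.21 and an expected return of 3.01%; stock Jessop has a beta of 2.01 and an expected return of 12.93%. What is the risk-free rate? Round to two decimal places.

1.85%

Both satisfy E(R) = R_f + β·MRP, so the slope of the SML is
MRP = (12.93% − 3.01%) / (2.01 − 0.21) = 9.92% / 1.80 = 5.5111%
R_f = E(R_Orrin) − β_Orrin·MRP = 3.01% − 0.21 × 5.5111% = 1.8527%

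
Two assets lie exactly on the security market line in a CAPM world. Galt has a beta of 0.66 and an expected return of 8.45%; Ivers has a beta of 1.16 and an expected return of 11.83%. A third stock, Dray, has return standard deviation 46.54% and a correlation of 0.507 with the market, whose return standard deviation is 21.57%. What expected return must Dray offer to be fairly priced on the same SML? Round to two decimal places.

11.38%

MRP = (11.83% − 8.45%) / (1.16 − 0.66) = 6.7600%
R_f = 8.45% − 0.66 × 6.7600% = 3.9884%
β_Dray = ρ·σ_i/σ_m = 0.507 × 46.54 / 21.57 = 1.0939
E(R_Dray) = R_f + β × MRP = 3.9884% + 1.0939 × 6.7600% = 11.38%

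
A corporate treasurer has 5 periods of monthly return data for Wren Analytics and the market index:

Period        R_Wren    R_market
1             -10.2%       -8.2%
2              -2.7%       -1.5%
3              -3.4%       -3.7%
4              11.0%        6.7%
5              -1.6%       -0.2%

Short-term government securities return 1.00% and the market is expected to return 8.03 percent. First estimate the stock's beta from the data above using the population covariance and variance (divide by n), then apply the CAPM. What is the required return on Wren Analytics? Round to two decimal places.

Mean R_i = (-10.2 − 2.7 − 3.4 + 11.0 − 1.6) / 5 = -1.3800%
Mean R_m = (-8.2 − 1.5 − 3.7 + 6.7 − 0.2) / 5 = -1.3800%
Σ(R_i − R̄_i)(R_m − R̄_m) = 164.7680  ⇒  Cov = 164.7680 / 5 = 32.9536
Σ(R_m − R̄_m)² = 118.5880  ⇒  Var(R_m) = 118.5880 / 5 = 23.7176
β = Cov / Var(R_m) = 32.9536 / 23.7176 = 1.3894
MRP = 8.03% − 1.00% = 7.03%
E(R) = R_f + β × MRP = 1.00% + 1.3894 × 7.03% = 10.77%

10.77%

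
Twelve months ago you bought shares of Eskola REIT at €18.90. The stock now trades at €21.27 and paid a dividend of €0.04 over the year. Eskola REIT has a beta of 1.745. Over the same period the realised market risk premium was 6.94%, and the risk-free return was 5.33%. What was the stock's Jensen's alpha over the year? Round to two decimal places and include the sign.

-4.69%

Realised HPR = (P1 + D1 − P0) / P0 = (21.27 + 0.04 − 18.90) / 18.90 = 2.41 / 18.90 = 12.7513%
CAPM required = R_f + β·MRP = 5.33% + 1.745 × 6.94% = 17.44030%
α = realised − required = 12.7513% − 17.44030% = -4.69%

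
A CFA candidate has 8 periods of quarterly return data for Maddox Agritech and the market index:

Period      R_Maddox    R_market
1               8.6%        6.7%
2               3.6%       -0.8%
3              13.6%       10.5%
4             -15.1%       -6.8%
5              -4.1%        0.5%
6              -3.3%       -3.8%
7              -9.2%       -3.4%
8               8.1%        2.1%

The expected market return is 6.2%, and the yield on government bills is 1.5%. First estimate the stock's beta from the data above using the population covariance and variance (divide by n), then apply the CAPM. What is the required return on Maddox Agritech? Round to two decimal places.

8.82%

Mean R_i = (8.6 + 3.6 + 13.6 − 15.1 − 4.1 − 3.3 − 9.2 + 8.1) / 8 = 0.2750%
Mean R_m = (6.7 − 0.8 + 10.5 − 6.8 + 0.5 − 3.8 − 3.4 + 2.1) / 8 = 0.6250%
Σ(R_i − R̄_i)(R_m − R̄_m) = 357.6250  ⇒  Cov = 357.6250 / 8 = 44.7031
Σ(R_m − R̄_m)² = 229.5550  ⇒  Var(R_m) = 229.5550 / 8 = 28.6944
β = Cov / Var(R_m) = 44.7031 / 28.6944 = 1.5579
MRP = 6.2% − 1.5% = 4.70%
E(R) = R_f + β × MRP = 1.5% + 1.5579 × 4.7% = 8.82%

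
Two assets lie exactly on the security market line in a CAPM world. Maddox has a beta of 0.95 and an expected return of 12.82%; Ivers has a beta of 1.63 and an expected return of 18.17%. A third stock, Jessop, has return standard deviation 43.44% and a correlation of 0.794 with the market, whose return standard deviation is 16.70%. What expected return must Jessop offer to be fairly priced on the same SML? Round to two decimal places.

MRP = (18.17% − 12.82%) / (1.63 − 0.95) = 7.8676%
R_f = 12.82% − 0.95 × 7.8676% = 5.3458%
β_Jessop = ρ·σ_i/σ_m = 0.794 × 43.44 / 16.70 = 2.0654
E(R_Jessop) = R_f + β × MRP = 5.3458% + 2.0654 × 7.8676% = 21.60%

21.60%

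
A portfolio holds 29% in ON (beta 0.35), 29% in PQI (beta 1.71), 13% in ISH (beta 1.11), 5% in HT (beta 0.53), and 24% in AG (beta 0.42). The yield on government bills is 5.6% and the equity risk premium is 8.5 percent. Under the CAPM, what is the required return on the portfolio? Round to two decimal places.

β_P = Σ w_i β_i = 0.29×0.35 + 0.29×1.71 + 0.13×1.11 + 0.05×0.53 + 0.24×0.42 = 0.8690
E(R_P) = R_f + β_P × MRP = 5.6% + 0.8690 × 8.5% = 12.99%

12.99%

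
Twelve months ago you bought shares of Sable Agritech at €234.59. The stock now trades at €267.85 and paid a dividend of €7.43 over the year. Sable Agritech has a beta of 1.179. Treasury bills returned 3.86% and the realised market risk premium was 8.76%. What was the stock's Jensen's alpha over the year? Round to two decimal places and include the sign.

Realised HPR = (P1 + D1 − P0) / P0 = (267.85 + 7.43 − 234.59) / 234.59 = 40.69 / 234.59 = 17.3452%
CAPM required = R_f + β·MRP = 3.86% + 1.179 × 8.76% = 14.18804%
α = realised − required = 17.3452% − 14.18804% = +3.16%

+3.16%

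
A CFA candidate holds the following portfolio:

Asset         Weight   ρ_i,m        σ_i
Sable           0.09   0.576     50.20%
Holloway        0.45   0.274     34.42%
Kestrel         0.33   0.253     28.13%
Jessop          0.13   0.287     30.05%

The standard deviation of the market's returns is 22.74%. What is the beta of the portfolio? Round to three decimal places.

β_Sable = 0.576 × 50.20% / 22.74% = 1.2716
β_Holloway = 0.274 × 34.42% / 22.74% = 0.4147
β_Kestrel = 0.253 × 28.13% / 22.74% = 0.3130
β_Jessop = 0.287 × 30.05% / 22.74% = 0.3793
β_P = Σ w_i β_i = 0.09×1.2716 + 0.45×0.4147 + 0.33×0.3130 + 0.13×0.3793 = 0.4537

0.454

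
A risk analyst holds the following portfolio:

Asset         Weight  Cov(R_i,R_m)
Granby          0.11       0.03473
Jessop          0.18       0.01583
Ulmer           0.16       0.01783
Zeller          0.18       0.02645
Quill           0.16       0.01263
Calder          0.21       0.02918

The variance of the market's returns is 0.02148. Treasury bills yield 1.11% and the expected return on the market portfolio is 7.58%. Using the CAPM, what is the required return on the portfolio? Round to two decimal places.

β_Granby = 0.03473 / 0.02148 = 1.6169
β_Jessop = 0.01583 / 0.02148 = 0.7370
β_Ulmer = 0.01783 / 0.02148 = 0.8301
β_Zeller = 0.02645 / 0.02148 = 1.2314
β_Quill = 0.01263 / 0.02148 = 0.5880
β_Calder = 0.02918 / 0.02148 = 1.3585
β_P = Σ w_i β_i = 0.11×1.6169 + 0.18×0.7370 + 0.16×0.8301 + 0.18×1.2314 + 0.16×0.5880 + 0.21×1.3585 = 1.0444
MRP = 7.58% − 1.11% = 6.47%
E(R_P) = R_f + β_P × MRP = 1.11% + 1.0444 × 6.47% = 7.87%

7.87%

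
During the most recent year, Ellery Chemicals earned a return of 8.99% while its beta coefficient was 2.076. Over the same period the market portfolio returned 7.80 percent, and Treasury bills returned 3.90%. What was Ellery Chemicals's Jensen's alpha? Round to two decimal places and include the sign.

Market excess return = 7.80% − 3.90% = 3.90%
CAPM benchmark = R_f + β(R_m − R_f) = 3.90% + 2.076 × 3.90% = 11.99640%
α = actual − benchmark = 8.99% − 11.99640% = -3.01%

-3.01%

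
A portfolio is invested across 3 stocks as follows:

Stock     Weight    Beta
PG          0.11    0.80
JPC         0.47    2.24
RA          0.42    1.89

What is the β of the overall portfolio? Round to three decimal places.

β_P = Σ w_i β_i = 0.11×0.80 + 0.47×2.24 + 0.42×1.89 = 1.9346

1.935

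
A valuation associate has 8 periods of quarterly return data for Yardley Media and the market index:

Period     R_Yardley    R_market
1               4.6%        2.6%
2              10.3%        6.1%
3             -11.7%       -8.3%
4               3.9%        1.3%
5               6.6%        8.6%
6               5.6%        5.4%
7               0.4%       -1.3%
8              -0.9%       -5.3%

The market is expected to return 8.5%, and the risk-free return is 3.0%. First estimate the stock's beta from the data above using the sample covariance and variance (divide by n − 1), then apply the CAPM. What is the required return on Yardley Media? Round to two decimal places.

8.73%

Mean R_i = (4.6 + 10.3 − 11.7 + 3.9 + 6.6 + 5.6 + 0.4 − 0.9) / 8 = 2.3500%
Mean R_m = (2.6 + 6.1 − 8.3 + 1.3 + 8.6 + 5.4 − 1.3 − 5.3) / 8 = 1.1375%
Σ(R_i − R̄_i)(R_m − R̄_m) = 246.8350  ⇒  Cov = 246.8350 / 7 = 35.2621
Σ(R_m − R̄_m)² = 237.0988  ⇒  Var(R_m) = 237.0988 / 7 = 33.8713
β = Cov / Var(R_m) = 35.2621 / 33.8713 = 1.0411
MRP = 8.5% − 3.0% = 5.50%
E(R) = R_f + β × MRP = 3.0% + 1.0411 × 5.5% = 8.73%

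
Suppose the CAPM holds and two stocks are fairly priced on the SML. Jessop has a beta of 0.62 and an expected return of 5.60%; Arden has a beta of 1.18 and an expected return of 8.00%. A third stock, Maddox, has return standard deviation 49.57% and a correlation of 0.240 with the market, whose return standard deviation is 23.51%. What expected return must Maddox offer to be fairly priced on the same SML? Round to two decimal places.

5.11%

MRP = (8.00% − 5.60%) / (1.18 − 0.62) = 4.2857%
R_f = 5.60% − 0.62 × 4.2857% = 2.9429%
β_Maddox = ρ·σ_i/σ_m = 0.240 × 49.57 / 23.51 = 0.5060
E(R_Maddox) = R_f + β × MRP = 2.9429% + 0.5060 × 4.2857% = 5.11%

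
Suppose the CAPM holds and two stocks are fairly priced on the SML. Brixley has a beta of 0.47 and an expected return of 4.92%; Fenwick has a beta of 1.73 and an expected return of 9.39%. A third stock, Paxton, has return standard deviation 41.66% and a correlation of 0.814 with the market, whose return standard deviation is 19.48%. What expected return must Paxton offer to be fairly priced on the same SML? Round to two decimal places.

9.43%

MRP = (9.39% − 4.92%) / (1.73 − 0.47) = 3.5476%
R_f = 4.92% − 0.47 × 3.5476% = 3.2526%
β_Paxton = ρ·σ_i/σ_m = 0.814 × 41.66 / 19.48 = 1.7408
E(R_Paxton) = R_f + β × MRP = 3.2526% + 1.7408 × 3.5476% = 9.43%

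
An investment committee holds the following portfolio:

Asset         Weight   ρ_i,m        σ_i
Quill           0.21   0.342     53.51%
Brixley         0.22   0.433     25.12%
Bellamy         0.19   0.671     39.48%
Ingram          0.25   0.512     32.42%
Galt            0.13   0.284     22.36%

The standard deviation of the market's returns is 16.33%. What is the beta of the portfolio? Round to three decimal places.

β_Quill = 0.342 × 53.51% / 16.33% = 1.1207
β_Brixley = 0.433 × 25.12% / 16.33% = 0.6661
β_Bellamy = 0.671 × 39.48% / 16.33% = 1.6222
β_Ingram = 0.512 × 32.42% / 16.33% = 1.0165
β_Galt = 0.284 × 22.36% / 16.33% = 0.3889
β_P = Σ w_i β_i = 0.21×1.1207 + 0.22×0.6661 + 0.19×1.6222 + 0.25×1.0165 + 0.13×0.3889 = 0.9948

0.995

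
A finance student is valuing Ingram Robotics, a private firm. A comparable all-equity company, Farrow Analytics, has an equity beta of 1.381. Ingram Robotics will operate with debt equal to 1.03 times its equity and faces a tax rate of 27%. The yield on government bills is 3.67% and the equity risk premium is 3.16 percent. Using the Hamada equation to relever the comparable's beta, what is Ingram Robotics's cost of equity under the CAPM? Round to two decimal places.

11.32%

β_L = β_U × [1 + (1 − t)(D/E)] = 1.381 × [1 + (1 − 0.27) × 1.03]
    = 1.381 × [1 + 0.73 × 1.03] = 1.381 × 1.7519 = 2.4194
E(R) = R_f + β_L × MRP = 3.67% + 2.4194 × 3.16% = 11.32%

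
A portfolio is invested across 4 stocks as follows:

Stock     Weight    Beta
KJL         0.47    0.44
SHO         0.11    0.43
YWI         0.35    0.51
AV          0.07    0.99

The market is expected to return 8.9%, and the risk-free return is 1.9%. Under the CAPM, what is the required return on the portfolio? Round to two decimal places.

β_P = Σ w_i β_i = 0.47×0.44 + 0.11×0.43 + 0.35×0.51 + 0.07×0.99 = 0.5019
MRP = 8.9% − 1.9% = 7.00%
E(R_P) = R_f + β_P × MRP = 1.9% + 0.5019 × 7.0% = 5.41%

5.41%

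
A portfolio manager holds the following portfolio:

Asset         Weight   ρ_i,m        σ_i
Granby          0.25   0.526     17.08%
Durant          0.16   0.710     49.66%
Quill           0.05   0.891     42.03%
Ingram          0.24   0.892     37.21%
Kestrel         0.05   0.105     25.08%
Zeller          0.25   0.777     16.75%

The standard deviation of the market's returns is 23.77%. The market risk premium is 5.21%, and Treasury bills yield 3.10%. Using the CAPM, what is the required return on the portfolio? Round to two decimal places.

7.73%

β_Granby = 0.526 × 17.08% / 23.77% = 0.3780
β_Durant = 0.710 × 49.66% / 23.77% = 1.4833
β_Quill = 0.891 × 42.03% / 23.77% = 1.5755
β_Ingram = 0.892 × 37.21% / 23.77% = 1.3964
β_Kestrel = 0.105 × 25.08% / 23.77% = 0.1108
β_Zeller = 0.777 × 16.75% / 23.77% = 0.5475
β_P = Σ w_i β_i = 0.25×0.3780 + 0.16×1.4833 + 0.05×1.5755 + 0.24×1.3964 + 0.05×0.1108 + 0.25×0.5475 = 0.8882
E(R_P) = R_f + β_P × MRP = 3.10% + 0.8882 × 5.21% = 7.73%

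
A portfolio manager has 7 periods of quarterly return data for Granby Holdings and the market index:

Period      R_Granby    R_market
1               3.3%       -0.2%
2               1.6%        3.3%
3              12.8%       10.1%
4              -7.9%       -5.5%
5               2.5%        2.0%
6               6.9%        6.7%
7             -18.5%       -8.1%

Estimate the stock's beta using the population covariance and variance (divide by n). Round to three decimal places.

1.524

Mean R_i = (3.3 + 1.6 + 12.8 − 7.9 + 2.5 + 6.9 − 18.5) / 7 = 0.1000%
Mean R_m = (-0.2 + 3.3 + 10.1 − 5.5 + 2.0 + 6.7 − 8.1) / 7 = 1.1857%
Σ(R_i − R̄_i)(R_m − R̄_m) = 377.6000  ⇒  Cov = 377.6000 / 7 = 53.9429
Σ(R_m − R̄_m)² = 247.8486  ⇒  Var(R_m) = 247.8486 / 7 = 35.4069
β = Cov / Var(R_m) = 53.9429 / 35.4069 = 1.5235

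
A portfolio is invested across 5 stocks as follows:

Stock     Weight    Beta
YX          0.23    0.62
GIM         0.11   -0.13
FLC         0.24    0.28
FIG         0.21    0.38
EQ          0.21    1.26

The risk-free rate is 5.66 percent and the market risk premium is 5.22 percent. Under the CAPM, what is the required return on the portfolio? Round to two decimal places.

8.48%

β_P = Σ w_i β_i = 0.23×0.62 + 0.11×-0.13 + 0.24×0.28 + 0.21×0.38 + 0.21×1.26 = 0.5399
E(R_P) = R_f + β_P × MRP = 5.66% + 0.5399 × 5.22% = 8.48%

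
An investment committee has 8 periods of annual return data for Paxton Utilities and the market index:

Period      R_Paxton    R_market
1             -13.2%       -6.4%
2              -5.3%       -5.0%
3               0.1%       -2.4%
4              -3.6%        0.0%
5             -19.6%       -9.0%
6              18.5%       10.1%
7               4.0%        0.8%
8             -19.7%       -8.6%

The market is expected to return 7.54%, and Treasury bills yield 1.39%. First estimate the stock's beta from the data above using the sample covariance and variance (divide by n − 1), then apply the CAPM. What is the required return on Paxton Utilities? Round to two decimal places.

13.55%

Mean R_i = (-13.2 − 5.3 + 0.1 − 3.6 − 19.6 + 18.5 + 4.0 − 19.7) / 8 = -4.8500%
Mean R_m = (-6.4 − 5.0 − 2.4 + 0.0 − 9.0 + 10.1 + 0.8 − 8.6) / 8 = -2.5625%
Σ(R_i − R̄_i)(R_m − R̄_m) = 547.1850  ⇒  Cov = 547.1850 / 7 = 78.1693
Σ(R_m − R̄_m)² = 276.7988  ⇒  Var(R_m) = 276.7988 / 7 = 39.5427
β = Cov / Var(R_m) = 78.1693 / 39.5427 = 1.9768
MRP = 7.54% − 1.39% = 6.15%
E(R) = R_f + β × MRP = 1.39% + 1.9768 × 6.15% = 13.55%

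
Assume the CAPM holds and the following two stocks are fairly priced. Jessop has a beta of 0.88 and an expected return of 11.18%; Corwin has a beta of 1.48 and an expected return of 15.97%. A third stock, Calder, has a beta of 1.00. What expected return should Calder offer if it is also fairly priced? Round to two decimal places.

12.14%

MRP (SML slope) = (15.97% − 11.18%) / (1.48 − 0.88) = 4.79% / 0.60 = 7.9833%
R_f (intercept) = 11.18% − 0.88 × 7.9833% = 4.1547%
E(R_Calder) = R_f + β × MRP = 4.1547% + 1.00 × 7.9833% = 12.14%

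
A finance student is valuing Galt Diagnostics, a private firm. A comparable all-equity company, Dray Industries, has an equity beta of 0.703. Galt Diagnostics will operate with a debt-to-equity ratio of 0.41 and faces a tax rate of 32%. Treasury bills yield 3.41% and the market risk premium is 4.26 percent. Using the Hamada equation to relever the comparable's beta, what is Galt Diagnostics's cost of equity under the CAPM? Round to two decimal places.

β_L = β_U × [1 + (1 − t)(D/E)] = 0.703 × [1 + (1 − 0.32) × 0.41]
    = 0.703 × [1 + 0.68 × 0.41] = 0.703 × 1.2788 = 0.8990
E(R) = R_f + β_L × MRP = 3.41% + 0.8990 × 4.26% = 7.24%

7.24%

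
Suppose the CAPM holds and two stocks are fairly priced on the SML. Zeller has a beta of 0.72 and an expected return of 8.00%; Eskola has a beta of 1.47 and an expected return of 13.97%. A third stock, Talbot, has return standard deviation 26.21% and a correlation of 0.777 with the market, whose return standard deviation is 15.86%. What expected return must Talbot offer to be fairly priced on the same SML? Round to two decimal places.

12.49%

MRP = (13.97% − 8.00%) / (1.47 − 0.72) = 7.9600%
R_f = 8.00% − 0.72 × 7.9600% = 2.2688%
β_Talbot = ρ·σ_i/σ_m = 0.777 × 26.21 / 15.86 = 1.2841
E(R_Talbot) = R_f + β × MRP = 2.2688% + 1.2841 × 7.9600% = 12.49%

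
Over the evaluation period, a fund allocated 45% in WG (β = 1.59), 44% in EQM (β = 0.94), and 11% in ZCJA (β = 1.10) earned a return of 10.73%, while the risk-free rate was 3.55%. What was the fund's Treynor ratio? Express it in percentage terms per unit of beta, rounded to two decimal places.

β_P = 0.45×1.59 + 0.44×0.94 + 0.11×1.10 = 1.2501
Treynor = (R_P − R_f) / β_P = (10.73% − 3.55%) / 1.2501 = 7.18% / 1.2501 = 5.74%

5.74%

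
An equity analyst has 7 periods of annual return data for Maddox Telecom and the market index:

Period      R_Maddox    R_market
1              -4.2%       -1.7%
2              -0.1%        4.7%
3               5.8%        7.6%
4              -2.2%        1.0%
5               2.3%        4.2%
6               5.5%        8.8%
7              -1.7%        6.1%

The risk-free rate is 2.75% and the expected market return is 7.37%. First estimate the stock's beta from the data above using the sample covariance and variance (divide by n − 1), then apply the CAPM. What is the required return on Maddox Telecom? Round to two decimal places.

Mean R_i = (-4.2 − 0.1 + 5.8 − 2.2 + 2.3 + 5.5 − 1.7) / 7 = 0.7714%
Mean R_m = (-1.7 + 4.7 + 7.6 + 1.0 + 4.2 + 8.8 + 6.1) / 7 = 4.3857%
Σ(R_i − R̄_i)(R_m − R̄_m) = 72.5571  ⇒  Cov = 72.5571 / 6 = 12.0929
Σ(R_m − R̄_m)² = 81.3886  ⇒  Var(R_m) = 81.3886 / 6 = 13.5648
β = Cov / Var(R_m) = 12.0929 / 13.5648 = 0.8915
MRP = 7.37% − 2.75% = 4.62%
E(R) = R_f + β × MRP = 2.75% + 0.8915 × 4.62% = 6.87%

6.87%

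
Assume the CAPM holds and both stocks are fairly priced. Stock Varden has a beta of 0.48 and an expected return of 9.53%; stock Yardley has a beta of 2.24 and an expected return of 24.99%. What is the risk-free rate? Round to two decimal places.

5.31%

Both satisfy E(R) = R_f + β·MRP, so the slope of the SML is
MRP = (24.99% − 9.53%) / (2.24 − 0.48) = 15.46% / 1.76 = 8.7841%
R_f = E(R_Varden) − β_Varden·MRP = 9.53% − 0.48 × 8.7841% = 5.3136%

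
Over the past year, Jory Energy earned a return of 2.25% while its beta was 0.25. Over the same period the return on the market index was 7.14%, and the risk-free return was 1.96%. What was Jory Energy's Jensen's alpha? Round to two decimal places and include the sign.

-1.01%

Market excess return = 7.14% − 1.96% = 5.18%
CAPM benchmark = R_f + β(R_m − R_f) = 1.96% + 0.25 × 5.18% = 3.2550%
α = actual − benchmark = 2.25% − 3.2550% = -1.01%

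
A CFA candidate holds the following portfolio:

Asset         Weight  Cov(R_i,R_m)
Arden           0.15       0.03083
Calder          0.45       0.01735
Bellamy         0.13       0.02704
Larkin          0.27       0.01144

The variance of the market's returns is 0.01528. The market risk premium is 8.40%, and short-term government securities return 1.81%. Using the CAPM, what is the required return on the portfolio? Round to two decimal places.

12.27%

β_Arden = 0.03083 / 0.01528 = 2.0177
β_Calder = 0.01735 / 0.01528 = 1.1355
β_Bellamy = 0.02704 / 0.01528 = 1.7696
β_Larkin = 0.01144 / 0.01528 = 0.7487
β_P = Σ w_i β_i = 0.15×2.0177 + 0.45×1.1355 + 0.13×1.7696 + 0.27×0.7487 = 1.2458
E(R_P) = R_f + β_P × MRP = 1.81% + 1.2458 × 8.40% = 12.27%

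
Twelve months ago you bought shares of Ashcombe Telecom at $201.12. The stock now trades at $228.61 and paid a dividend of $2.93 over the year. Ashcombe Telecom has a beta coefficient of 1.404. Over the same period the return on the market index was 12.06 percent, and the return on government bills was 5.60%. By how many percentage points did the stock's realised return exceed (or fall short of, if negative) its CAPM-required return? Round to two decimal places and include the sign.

Realised HPR = (P1 + D1 − P0) / P0 = (228.61 + 2.93 − 201.12) / 201.12 = 30.42 / 201.12 = 15.1253%
MRP = 12.06% − 5.60% = 6.46%
CAPM required = R_f + β·MRP = 5.60% + 1.404 × 6.46% = 14.66984%
α = realised − required = 15.1253% − 14.66984% = +0.46%

+0.46%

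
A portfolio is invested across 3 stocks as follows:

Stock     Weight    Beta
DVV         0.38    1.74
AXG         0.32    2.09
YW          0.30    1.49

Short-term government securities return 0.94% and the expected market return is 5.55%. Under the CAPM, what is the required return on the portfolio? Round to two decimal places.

9.13%

β_P = Σ w_i β_i = 0.38×1.74 + 0.32×2.09 + 0.30×1.49 = 1.7770
MRP = 5.55% − 0.94% = 4.61%
E(R_P) = R_f + β_P × MRP = 0.94% + 1.7770 × 4.61% = 9.13%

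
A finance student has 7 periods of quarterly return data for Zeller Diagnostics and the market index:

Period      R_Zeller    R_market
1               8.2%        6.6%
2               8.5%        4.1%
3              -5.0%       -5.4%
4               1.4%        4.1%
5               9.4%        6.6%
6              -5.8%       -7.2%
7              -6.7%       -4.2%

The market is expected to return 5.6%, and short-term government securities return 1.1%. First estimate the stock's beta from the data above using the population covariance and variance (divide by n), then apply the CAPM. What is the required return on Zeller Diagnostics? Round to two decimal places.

Mean R_i = (8.2 + 8.5 − 5.0 + 1.4 + 9.4 − 5.8 − 6.7) / 7 = 1.4286%
Mean R_m = (6.6 + 4.1 − 5.4 + 4.1 + 6.6 − 7.2 − 4.2) / 7 = 0.6571%
Σ(R_i − R̄_i)(R_m − R̄_m) = 247.0786  ⇒  Cov = 247.0786 / 7 = 35.2969
Σ(R_m − R̄_m)² = 216.3571  ⇒  Var(R_m) = 216.3571 / 7 = 30.9082
β = Cov / Var(R_m) = 35.2969 / 30.9082 = 1.1420
MRP = 5.6% − 1.1% = 4.50%
E(R) = R_f + β × MRP = 1.1% + 1.1420 × 4.5% = 6.24%

6.24%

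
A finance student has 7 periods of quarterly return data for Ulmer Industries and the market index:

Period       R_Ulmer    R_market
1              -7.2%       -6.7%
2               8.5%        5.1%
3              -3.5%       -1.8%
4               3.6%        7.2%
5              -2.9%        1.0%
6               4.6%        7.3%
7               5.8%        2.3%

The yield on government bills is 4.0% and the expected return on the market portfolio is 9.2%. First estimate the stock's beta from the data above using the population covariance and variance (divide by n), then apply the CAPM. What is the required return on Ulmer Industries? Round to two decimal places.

Mean R_i = (-7.2 + 8.5 − 3.5 + 3.6 − 2.9 + 4.6 + 5.8) / 7 = 1.2714%
Mean R_m = (-6.7 + 5.1 − 1.8 + 7.2 + 1.0 + 7.3 + 2.3) / 7 = 2.0571%
Σ(R_i − R̄_i)(R_m − R̄_m) = 149.5214  ⇒  Cov = 149.5214 / 7 = 21.3602
Σ(R_m − R̄_m)² = 155.9371  ⇒  Var(R_m) = 155.9371 / 7 = 22.2767
β = Cov / Var(R_m) = 21.3602 / 22.2767 = 0.9589
MRP = 9.2% − 4.0% = 5.20%
E(R) = R_f + β × MRP = 4.0% + 0.9589 × 5.2% = 8.99%

8.99%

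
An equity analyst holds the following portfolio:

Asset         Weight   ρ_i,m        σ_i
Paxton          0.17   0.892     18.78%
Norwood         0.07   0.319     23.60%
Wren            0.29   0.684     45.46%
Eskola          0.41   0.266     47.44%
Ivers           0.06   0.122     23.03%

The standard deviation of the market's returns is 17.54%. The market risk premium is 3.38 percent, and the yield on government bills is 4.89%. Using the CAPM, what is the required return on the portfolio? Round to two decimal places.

β_Paxton = 0.892 × 18.78% / 17.54% = 0.9551
β_Norwood = 0.319 × 23.60% / 17.54% = 0.4292
β_Wren = 0.684 × 45.46% / 17.54% = 1.7728
β_Eskola = 0.266 × 47.44% / 17.54% = 0.7194
β_Ivers = 0.122 × 23.03% / 17.54% = 0.1602
β_P = Σ w_i β_i = 0.17×0.9551 + 0.07×0.4292 + 0.29×1.7728 + 0.41×0.7194 + 0.06×0.1602 = 1.0111
E(R_P) = R_f + β_P × MRP = 4.89% + 1.0111 × 3.38% = 8.31%

8.31%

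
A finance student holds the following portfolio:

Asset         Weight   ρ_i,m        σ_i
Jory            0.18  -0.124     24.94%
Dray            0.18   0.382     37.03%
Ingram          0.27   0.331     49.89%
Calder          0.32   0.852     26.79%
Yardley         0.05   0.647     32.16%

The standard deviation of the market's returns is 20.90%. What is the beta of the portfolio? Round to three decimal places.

β_Jory = -0.124 × 24.94% / 20.90% = -0.1480
β_Dray = 0.382 × 37.03% / 20.90% = 0.6768
β_Ingram = 0.331 × 49.89% / 20.90% = 0.7901
β_Calder = 0.852 × 26.79% / 20.90% = 1.0921
β_Yardley = 0.647 × 32.16% / 20.90% = 0.9956
β_P = Σ w_i β_i = 0.18×-0.1480 + 0.18×0.6768 + 0.27×0.7901 + 0.32×1.0921 + 0.05×0.9956 = 0.7078

0.708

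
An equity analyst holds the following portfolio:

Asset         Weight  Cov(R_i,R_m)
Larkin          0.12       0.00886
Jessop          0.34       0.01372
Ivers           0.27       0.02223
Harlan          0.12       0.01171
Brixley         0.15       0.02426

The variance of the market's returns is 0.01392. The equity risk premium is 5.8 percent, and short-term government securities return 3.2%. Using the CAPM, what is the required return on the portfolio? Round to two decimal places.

β_Larkin = 0.00886 / 0.01392 = 0.6365
β_Jessop = 0.01372 / 0.01392 = 0.9856
β_Ivers = 0.02223 / 0.01392 = 1.5970
β_Harlan = 0.01171 / 0.01392 = 0.8412
β_Brixley = 0.02426 / 0.01392 = 1.7428
β_P = Σ w_i β_i = 0.12×0.6365 + 0.34×0.9856 + 0.27×1.5970 + 0.12×0.8412 + 0.15×1.7428 = 1.2050
E(R_P) = R_f + β_P × MRP = 3.2% + 1.2050 × 5.8% = 10.19%

10.19%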